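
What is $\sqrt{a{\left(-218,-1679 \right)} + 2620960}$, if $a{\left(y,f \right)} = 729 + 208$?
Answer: $\sqrt{2621897} \approx 1619.2$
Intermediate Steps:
$a{\left(y,f \right)} = 937$
$\sqrt{a{\left(-218,-1679 \right)} + 2620960} = \sqrt{937 + 2620960} = \sqrt{2621897}$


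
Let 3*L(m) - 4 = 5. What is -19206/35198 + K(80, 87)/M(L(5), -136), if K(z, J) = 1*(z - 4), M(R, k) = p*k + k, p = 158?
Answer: -52248199/95140194 ≈ -0.54917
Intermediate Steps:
L(m) = 3 (L(m) = 4/3 + (1/3)*5 = 4/3 + 5/3 = 3)
M(R, k) = 159*k (M(R, k) = 158*k + k = 159*k)
K(z, J) = -4 + z (K(z, J) = 1*(-4 + z) = -4 + z)
-19206/35198 + K(80, 87)/M(L(5), -136) = -19206/35198 + (-4 + 80)/((159*(-136))) = -19206*1/35198 + 76/(-21624) = -9603/17599 + 76*(-1/21624) = -9603/17599 - 19/5406 = -52248199/95140194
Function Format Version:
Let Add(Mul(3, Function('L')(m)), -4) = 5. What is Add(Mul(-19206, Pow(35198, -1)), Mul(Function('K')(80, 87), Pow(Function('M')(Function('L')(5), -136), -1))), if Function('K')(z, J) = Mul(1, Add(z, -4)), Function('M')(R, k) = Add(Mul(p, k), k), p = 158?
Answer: Rational(-52248199, 95140194) ≈ -0.54917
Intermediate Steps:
Function('L')(m) = 3 (Function('L')(m) = Add(Rational(4, 3), Mul(Rational(1, 3), 5)) = Add(Rational(4, 3), Rational(5, 3)) = 3)
Function('M')(R, k) = Mul(159, k) (Function('M')(R, k) = Add(Mul(158, k), k) = Mul(159, k))
Function('K')(z, J) = Add(-4, z) (Function('K')(z, J) = Mul(1, Add(-4, z)) = Add(-4, z))
Add(Mul(-19206, Pow(35198, -1)), Mul(Function('K')(80, 87), Pow(Function('M')(Function('L')(5), -136), -1))) = Add(Mul(-19206, Pow(35198, -1)), Mul(Add(-4, 80), Pow(Mul(159, -136), -1))) = Add(Mul(-19206, Rational(1, 35198)), Mul(76, Pow(-21624, -1))) = Add(Rational(-9603, 17599), Mul(76, Rational(-1, 21624))) = Add(Rational(-9603, 17599), Rational(-19, 5406)) = Rational(-52248199, 95140194)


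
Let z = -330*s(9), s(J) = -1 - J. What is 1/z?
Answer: 1/3300 ≈ 0.00030303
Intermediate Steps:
z = 3300 (z = -330*(-1 - 1*9) = -330*(-1 - 9) = -330*(-10) = 3300)
1/z = 1/3300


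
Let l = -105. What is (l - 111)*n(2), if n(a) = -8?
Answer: 1728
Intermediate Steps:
(l - 111)*n(2) = (-105 - 111)*(-8) = -216*(-8) = 1728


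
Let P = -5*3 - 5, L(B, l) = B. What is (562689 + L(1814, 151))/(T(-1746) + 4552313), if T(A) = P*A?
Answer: 564503/4587233 ≈ 0.12306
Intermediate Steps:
P = -20 (P = -15 - 5 = -20)
T(A) = -20*A
(562689 + L(1814, 151))/(T(-1746) + 4552313) = (562689 + 1814)/(-20*(-1746) + 4552313) = 564503/(34920 + 4552313) = 564503/4587233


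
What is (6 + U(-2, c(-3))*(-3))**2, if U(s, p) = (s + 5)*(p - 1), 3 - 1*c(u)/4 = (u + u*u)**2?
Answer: 1447209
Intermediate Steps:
c(u) = 12 - 4*(u + u**2)**2 (c(u) = 12 - 4*(u + u*u)**2 = 12 - 4*(u + u**2)**2)
U(s, p) = (-1 + p)*(5 + s) (U(s, p) = (5 + s)*(-1 + p) = (-1 + p)*(5 + s))
(6 + U(-2, c(-3))*(-3))**2 = (6 + (-5 - 1*(-2) + 5*(12 - 4*(-3)**2*(1 - 3)**2) + (12 - 4*(-3)**2*(1 - 3)**2)*(-2))*(-3))**2 = (6 + (-5 + 2 + 5*(12 - 4*9*(-2)**2) + (12 - 4*9*(-2)**2)*(-2))*(-3))**2 = (6 + (-5 + 2 + 5*(12 - 4*9*4) + (12 - 4*9*4)*(-2))*(-3))**2 = (6 + (-5 + 2 + 5*(12 - 144) + (12 - 144)*(-2))*(-3))**2 = (6 + (-5 + 2 + 5*(-132) - 132*(-2))*(-3))**2 = (6 + (-5 + 2 - 660 + 264)*(-3))**2 = (6 - 399*(-3))**2 = (6 + 1197)**2 = 1203**2 = 1447209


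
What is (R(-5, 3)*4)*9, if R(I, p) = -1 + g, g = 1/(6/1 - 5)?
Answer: 0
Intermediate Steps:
g = 1 (g = 1/(6*1 - 5) = 1/(6 - 5) = 1/1 = 1)
R(I, p) = 0 (R(I, p) = -1 + 1 = 0)
(R(-5, 3)*4)*9 = (0*4)*9 = 0*9 = 0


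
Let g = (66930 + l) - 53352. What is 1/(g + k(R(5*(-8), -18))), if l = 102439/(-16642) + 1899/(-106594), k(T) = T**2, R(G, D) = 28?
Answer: 443484337/6366584301513 ≈ 6.9658e-5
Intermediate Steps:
l = -2737746481/443484337 (l = 102439*(-1/16642) + 1899*(-1/106594) = -102439/16642 - 1899/106594 = -2737746481/443484337 ≈ -6.1733)
g = 6018892581305/443484337 (g = (66930 - 2737746481/443484337) - 53352 = 29679668928929/443484337 - 53352 = 6018892581305/443484337 ≈ 13572.)
1/(g + k(R(5*(-8), -18))) = 1/(6018892581305/443484337 + 28**2) = 1/(6018892581305/443484337 + 784) = 1/(6366584301513/443484337) = 443484337/6366584301513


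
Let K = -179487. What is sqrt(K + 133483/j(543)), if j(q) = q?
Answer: I*sqrt(52849081194)/543 ≈ 423.37*I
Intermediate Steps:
sqrt(K + 133483/j(543)) = sqrt(-179487 + 133483/543) = sqrt(-97327958/543) = I*sqrt(52849081194)/543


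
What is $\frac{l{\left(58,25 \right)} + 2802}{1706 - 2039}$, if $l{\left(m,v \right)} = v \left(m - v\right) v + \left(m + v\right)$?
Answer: $- \frac{23510}{333} \approx -70.601$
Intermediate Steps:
$l{\left(m,v \right)} = m + v + v^{2} \left(m - v\right)$ ($l{\left(m,v \right)} = v^{2} \left(m - v\right) + \left(m + v\right) = m + v + v^{2} \left(m - v\right)$)
$\frac{l{\left(58,25 \right)} + 2802}{1706 - 2039} = \frac{\left(58 + 25 - 25^{3} + 58 \cdot 25^{2}\right) + 2802}{1706 - 2039} = \frac{\left(58 + 25 - 15625 + 58 \cdot 625\right) + 2802}{-333} = \left(\left(58 + 25 - 15625 + 36250\right) + 2802\right) \left(- \frac{1}{333}\right) = \left(20708 + 2802\right) \left(- \frac{1}{333}\right) = 23510 \left(- \frac{1}{333}\right) = - \frac{23510}{333}$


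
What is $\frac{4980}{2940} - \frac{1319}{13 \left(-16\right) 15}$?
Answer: $\frac{323591}{152880} \approx 2.1166$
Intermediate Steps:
$\frac{4980}{2940} - \frac{1319}{13 \left(-16\right) 15} = 4980 \cdot \frac{1}{2940} - \frac{1319}{\left(-208\right) 15} = \frac{83}{49} - \frac{1319}{-3120} = \frac{83}{49} - - \frac{1319}{3120} = \frac{83}{49} + \frac{1319}{3120} = \frac{323591}{152880}$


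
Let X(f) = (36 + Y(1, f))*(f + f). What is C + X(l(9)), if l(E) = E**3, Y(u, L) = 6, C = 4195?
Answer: 65431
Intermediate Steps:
X(f) = 84*f (X(f) = (36 + 6)*(f + f) = 42*(2*f) = 84*f)
C + X(l(9)) = 4195 + 84*9**3 = 4195 + 84*729 = 4195 + 61236 = 65431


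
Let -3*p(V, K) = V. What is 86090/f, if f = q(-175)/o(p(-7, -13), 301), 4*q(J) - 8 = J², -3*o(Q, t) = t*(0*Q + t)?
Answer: -31199360360/91899 ≈ -3.3950e+5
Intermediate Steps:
p(V, K) = -V/3
o(Q, t) = -t²/3 (o(Q, t) = -t*(0*Q + t)/3 = -t*(0 + t)/3 = -t*t/3 = -t²/3)
q(J) = 2 + J²/4
f = -91899/362404 (f = (2 + (¼)*(-175)²)/((-⅓*301²)) = (2 + (¼)*30625)/((-⅓*90601)) = (2 + 30625/4)/(-90601/3) = (30633/4)*(-3/90601) = -91899/362404 ≈ -0.25358)
86090/f = 86090/(-91899/362404) = 86090*(-362404/91899) = -31199360360/91899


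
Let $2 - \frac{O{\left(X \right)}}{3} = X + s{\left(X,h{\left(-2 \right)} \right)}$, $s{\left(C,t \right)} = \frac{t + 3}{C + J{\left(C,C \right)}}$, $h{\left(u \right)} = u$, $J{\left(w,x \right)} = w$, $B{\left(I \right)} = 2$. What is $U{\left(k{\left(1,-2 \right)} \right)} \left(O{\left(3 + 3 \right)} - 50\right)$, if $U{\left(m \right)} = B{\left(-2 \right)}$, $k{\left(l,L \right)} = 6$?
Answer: $- \frac{249}{2} \approx -124.5$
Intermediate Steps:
$s{\left(C,t \right)} = \frac{3 + t}{2 C}$ ($s{\left(C,t \right)} = \frac{t + 3}{C + C} = \frac{3 + t}{2 C}$)
$U{\left(m \right)} = 2$
$O{\left(X \right)} = 6 - 3 X - \frac{3}{2 X}$ ($O{\left(X \right)} = 6 - 3 \left(X + \frac{3 - 2}{2 X}\right) = 6 - 3 \left(X + \frac{1}{2} \frac{1}{X} 1\right) = 6 - 3 \left(X + \frac{1}{2 X}\right) = 6 - \left(3 X + \frac{3}{2 X}\right) = 6 - 3 X - \frac{3}{2 X}$)
$U{\left(k{\left(1,-2 \right)} \right)} \left(O{\left(3 + 3 \right)} - 50\right) = 2 \left(\left(6 - 3 \left(3 + 3\right) - \frac{3}{2 \left(3 + 3\right)}\right) - 50\right) = 2 \left(\left(6 - 18 - \frac{3}{2 \cdot 6}\right) - 50\right) = 2 \left(\left(6 - 18 - \frac{1}{4}\right) - 50\right) = 2 \left(- \frac{49}{4} - 50\right) = 2 \left(- \frac{249}{4}\right) = - \frac{249}{2}$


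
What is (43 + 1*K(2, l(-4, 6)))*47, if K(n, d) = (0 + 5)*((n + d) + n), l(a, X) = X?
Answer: 4371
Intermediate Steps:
K(n, d) = 5*d + 10*n (K(n, d) = 5*((d + n) + n) = 5*(d + 2*n) = 5*d + 10*n)
(43 + 1*K(2, l(-4, 6)))*47 = (43 + 1*(5*6 + 10*2))*47 = (43 + 1*(30 + 20))*47 = (43 + 1*50)*47 = (43 + 50)*47 = 93*47 = 4371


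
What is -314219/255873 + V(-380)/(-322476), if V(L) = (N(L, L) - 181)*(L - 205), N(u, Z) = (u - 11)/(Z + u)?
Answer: -342251171981/220034404128 ≈ -1.5554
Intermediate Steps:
N(u, Z) = (-11 + u)/(Z + u)
V(L) = (-205 + L)*(-181 + (-11 + L)/(2*L)) (V(L) = ((-11 + L)/(L + L) - 181)*(L - 205) = ((-11 + L)/((2*L)) - 181)*(-205 + L) = ((1/(2*L))*(-11 + L) - 181)*(-205 + L) = ((-11 + L)/(2*L) - 181)*(-205 + L) = (-181 + (-11 + L)/(2*L))*(-205 + L) = (-205 + L)*(-181 + (-11 + L)/(2*L)))
-314219/255873 + V(-380)/(-322476) = -314219/255873 + (36997 - 361/2*(-380) + (2255/2)/(-380))/(-322476) = -314219*1/255873 + (36997 + 68590 + (2255/2)*(-1/380))*(-1/322476) = -314219/255873 + (36997 + 68590 - 451/152)*(-1/322476) = -314219/255873 + (16048773/152)*(-1/322476) = -314219/255873 - 5349591/16338784 = -342251171981/220034404128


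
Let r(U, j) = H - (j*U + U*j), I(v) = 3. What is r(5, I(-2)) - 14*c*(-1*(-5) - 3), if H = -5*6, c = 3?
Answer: -144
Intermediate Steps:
H = -30
r(U, j) = -30 - 2*U*j (r(U, j) = -30 - (j*U + U*j) = -30 - (U*j + U*j) = -30 - 2*U*j)
r(5, I(-2)) - 14*c*(-1*(-5) - 3) = (-30 - 2*5*3) - 42*(-1*(-5) - 3) = (-30 - 30) - 42*(5 - 3) = -60 - 42*2 = -60 - 14*6 = -60 - 84 = -144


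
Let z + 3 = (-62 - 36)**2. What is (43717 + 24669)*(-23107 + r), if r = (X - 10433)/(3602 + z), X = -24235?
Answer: -257601103434/163 ≈ -1.5804e+9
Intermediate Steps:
z = 9601 (z = -3 + (-62 - 36)**2 = -3 + (-98)**2 = -3 + 9604 = 9601)
r = -428/163 (r = (-24235 - 10433)/(3602 + 9601) = -34668/13203 = -34668*1/13203 = -428/163 ≈ -2.6258)
(43717 + 24669)*(-23107 + r) = (43717 + 24669)*(-23107 - 428/163) = 68386*(-3766869/163) = -257601103434/163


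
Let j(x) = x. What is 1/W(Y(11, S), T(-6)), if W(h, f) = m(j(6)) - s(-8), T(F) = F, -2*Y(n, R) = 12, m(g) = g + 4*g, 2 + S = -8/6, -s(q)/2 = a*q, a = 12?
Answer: -1/162 ≈ -0.0061728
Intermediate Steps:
s(q) = -24*q
S = -10/3 (S = -2 - 8/6 = -2 - 8*⅙ = -2 - 4/3 = -10/3 ≈ -3.3333)
m(g) = 5*g
Y(n, R) = -6 (Y(n, R) = -½*12 = -6)
W(h, f) = -162 (W(h, f) = 5*6 - (-24)*(-8) = 30 - 1*192 = 30 - 192 = -162)
1/W(Y(11, S), T(-6)) = 1/(-162) = -1/162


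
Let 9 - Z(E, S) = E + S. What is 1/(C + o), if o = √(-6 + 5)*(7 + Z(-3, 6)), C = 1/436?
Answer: 436/32126225 - 2471248*I/32126225 ≈ 1.3571e-5 - 0.076923*I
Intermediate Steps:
Z(E, S) = 9 - E - S (Z(E, S) = 9 - (E + S) = 9 + (-E - S) = 9 - E - S)
C = 1/436 ≈ 0.0022936
o = 13*I (o = √(-6 + 5)*(7 + (9 - 1*(-3) - 1*6)) = √(-1)*(7 + (9 + 3 - 6)) = I*(7 + 6) = I*13 = 13*I ≈ 13.0*I)
1/(C + o) = 1/(1/436 + 13*I) = 190096*(1/436 - 13*I)/32126225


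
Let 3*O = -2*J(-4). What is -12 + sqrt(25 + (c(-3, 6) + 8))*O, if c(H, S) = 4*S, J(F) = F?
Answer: -12 + 8*sqrt(57)/3 ≈ 8.1329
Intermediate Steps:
O = 8/3 (O = (-2*(-4))/3 = (1/3)*8 = 8/3 ≈ 2.6667)
-12 + sqrt(25 + (c(-3, 6) + 8))*O = -12 + sqrt(25 + (4*6 + 8))*(8/3) = -12 + sqrt(25 + (24 + 8))*(8/3) = -12 + sqrt(25 + 32)*(8/3) = -12 + sqrt(57)*(8/3) = -12 + 8*sqrt(57)/3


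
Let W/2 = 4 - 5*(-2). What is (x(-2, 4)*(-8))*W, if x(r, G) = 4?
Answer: -896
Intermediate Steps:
W = 28 (W = 2*(4 - 5*(-2)) = 2*(4 + 10) = 2*14 = 28)
(x(-2, 4)*(-8))*W = (4*(-8))*28 = -32*28 = -896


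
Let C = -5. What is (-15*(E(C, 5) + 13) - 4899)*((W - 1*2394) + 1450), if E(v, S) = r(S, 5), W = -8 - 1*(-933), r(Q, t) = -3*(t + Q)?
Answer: 88236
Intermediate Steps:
r(Q, t) = -3*Q - 3*t (r(Q, t) = -3*(Q + t) = -3*Q - 3*t)
W = 925 (W = -8 + 933 = 925)
E(v, S) = -15 - 3*S (E(v, S) = -3*S - 3*5 = -3*S - 15 = -15 - 3*S)
(-15*(E(C, 5) + 13) - 4899)*((W - 1*2394) + 1450) = (-15*((-15 - 3*5) + 13) - 4899)*((925 - 1*2394) + 1450) = (-15*((-15 - 15) + 13) - 4899)*((925 - 2394) + 1450) = (-15*(-30 + 13) - 4899)*(-1469 + 1450) = (-15*(-17) - 4899)*(-19) = (255 - 4899)*(-19) = -4644*(-19) = 88236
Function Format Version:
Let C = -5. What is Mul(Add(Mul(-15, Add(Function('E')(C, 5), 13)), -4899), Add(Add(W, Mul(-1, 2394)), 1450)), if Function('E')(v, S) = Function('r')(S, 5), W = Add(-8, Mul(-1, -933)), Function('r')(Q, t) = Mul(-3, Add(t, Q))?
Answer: 88236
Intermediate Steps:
Function('r')(Q, t) = Add(Mul(-3, Q), Mul(-3, t)) (Function('r')(Q, t) = Mul(-3, Add(Q, t)) = Add(Mul(-3, Q), Mul(-3, t)))
W = 925 (W = Add(-8, 933) = 925)
Function('E')(v, S) = Add(-15, Mul(-3, S)) (Function('E')(v, S) = Add(Mul(-3, S), Mul(-3, 5)) = Add(Mul(-3, S), -15) = Add(-15, Mul(-3, S)))
Mul(Add(Mul(-15, Add(Function('E')(C, 5), 13)), -4899), Add(Add(W, Mul(-1, 2394)), 1450)) = Mul(Add(Mul(-15, Add(Add(-15, Mul(-3, 5)), 13)), -4899), Add(Add(925, Mul(-1, 2394)), 1450)) = Mul(Add(Mul(-15, Add(Add(-15, -15), 13)), -4899), Add(Add(925, -2394), 1450)) = Mul(Add(Mul(-15, Add(-30, 13)), -4899), Add(-1469, 1450)) = Mul(Add(Mul(-15, -17), -4899), -19) = Mul(Add(255, -4899), -19) = Mul(-4644, -19) = 88236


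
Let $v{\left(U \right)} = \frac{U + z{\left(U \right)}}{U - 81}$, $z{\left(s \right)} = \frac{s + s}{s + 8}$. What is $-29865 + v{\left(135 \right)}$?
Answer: $- \frac{8540665}{286} \approx -29862.0$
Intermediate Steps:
$z{\left(s \right)} = \frac{2 s}{8 + s}$
$v{\left(U \right)} = \frac{U + \frac{2 U}{8 + U}}{-81 + U}$ ($v{\left(U \right)} = \frac{U + \frac{2 U}{8 + U}}{U - 81} = \frac{U + \frac{2 U}{8 + U}}{-81 + U}$)
$-29865 + v{\left(135 \right)} = -29865 + \frac{135 \left(10 + 135\right)}{\left(-81 + 135\right) \left(8 + 135\right)} = -29865 + 135 \cdot \frac{1}{54} \cdot \frac{1}{143} \cdot 145 = -29865 + \frac{725}{286} = - \frac{8540665}{286}$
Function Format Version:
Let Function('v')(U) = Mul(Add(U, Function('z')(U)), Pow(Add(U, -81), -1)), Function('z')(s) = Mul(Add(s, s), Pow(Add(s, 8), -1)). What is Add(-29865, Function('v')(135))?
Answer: Rational(-8540665, 286) ≈ -29862.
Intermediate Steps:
Function('z')(s) = Mul(2, s, Pow(Add(8, s), -1)) (Function('z')(s) = Mul(Mul(2, s), Pow(Add(8, s), -1)) = Mul(2, s, Pow(Add(8, s), -1)))
Function('v')(U) = Mul(Pow(Add(-81, U), -1), Add(U, Mul(2, U, Pow(Add(8, U), -1)))) (Function('v')(U) = Mul(Add(U, Mul(2, U, Pow(Add(8, U), -1))), Pow(Add(U, -81), -1)) = Mul(Add(U, Mul(2, U, Pow(Add(8, U), -1))), Pow(Add(-81, U), -1)) = Mul(Pow(Add(-81, U), -1), Add(U, Mul(2, U, Pow(Add(8, U), -1)))))
Add(-29865, Function('v')(135)) = Add(-29865, Mul(135, Pow(Add(-81, 135), -1), Pow(Add(8, 135), -1), Add(10, 135))) = Add(-29865, Mul(135, Pow(54, -1), Pow(143, -1), 145)) = Add(-29865, Mul(135, Rational(1, 54), Rational(1, 143), 145)) = Add(-29865, Rational(725, 286)) = Rational(-8540665, 286)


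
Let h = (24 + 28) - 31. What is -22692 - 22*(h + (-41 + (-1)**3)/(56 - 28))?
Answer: -23121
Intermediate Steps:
h = 21 (h = 52 - 31 = 21)
-22692 - 22*(h + (-41 + (-1)**3)/(56 - 28)) = -22692 - 22*(21 + (-41 + (-1)**3)/(56 - 28)) = -22692 - 22*(21 + (-41 - 1)/28) = -22692 - 22*(21 - 42*1/28) = -22692 - 22*(21 - 3/2) = -22692 - 22*39/2 = -22692 - 429 = -23121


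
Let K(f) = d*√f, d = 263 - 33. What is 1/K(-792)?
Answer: -I*√22/30360 ≈ -0.00015449*I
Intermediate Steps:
d = 230
K(f) = 230*√f
1/K(-792) = 1/(230*√(-792)) = 1/(230*(6*I*√22)) = 1/(1380*I*√22) = -I*√22/30360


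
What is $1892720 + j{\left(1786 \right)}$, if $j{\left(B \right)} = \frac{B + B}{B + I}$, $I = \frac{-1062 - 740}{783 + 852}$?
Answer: $\frac{1380886439495}{729577} \approx 1.8927 \cdot 10^{6}$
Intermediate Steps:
$I = - \frac{1802}{1635} \approx -1.1021$
$j{\left(B \right)} = \frac{2 B}{- \frac{1802}{1635} + B}$ ($j{\left(B \right)} = \frac{B + B}{B - \frac{1802}{1635}} = \frac{2 B}{- \frac{1802}{1635} + B}$)
$1892720 + j{\left(1786 \right)} = 1892720 + 3270 \cdot 1786 \frac{1}{-1802 + 1635 \cdot 1786} = 1892720 + 3270 \cdot 1786 \frac{1}{-1802 + 2920110} = 1892720 + 3270 \cdot 1786 \cdot \frac{1}{2918308} = 1892720 + \frac{1460055}{729577} = \frac{1380886439495}{729577}$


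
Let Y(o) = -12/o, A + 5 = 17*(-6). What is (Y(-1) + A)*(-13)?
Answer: 1235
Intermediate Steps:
A = -107 (A = -5 + 17*(-6) = -5 - 102 = -107)
(Y(-1) + A)*(-13) = (-12/(-1) - 107)*(-13) = (-12*(-1) - 107)*(-13) = (12 - 107)*(-13) = -95*(-13) = 1235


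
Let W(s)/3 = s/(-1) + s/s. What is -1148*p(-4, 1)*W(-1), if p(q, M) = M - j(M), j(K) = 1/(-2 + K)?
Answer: -13776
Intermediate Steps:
p(q, M) = M - 1/(-2 + M)
W(s) = 3 - 3*s (W(s) = 3*(s/(-1) + s/s) = 3*(s*(-1) + 1) = 3*(-s + 1) = 3*(1 - s) = 3 - 3*s)
-1148*p(-4, 1)*W(-1) = -1148*(-1 + 1*(-2 + 1))/(-2 + 1)*(3 - 3*(-1)) = -1148*(-1 + 1*(-1))/(-1)*(3 + 3) = -1148*(-(-1 - 1))*6 = -1148*(-1*(-2))*6 = -2296*6 = -1148*12 = -13776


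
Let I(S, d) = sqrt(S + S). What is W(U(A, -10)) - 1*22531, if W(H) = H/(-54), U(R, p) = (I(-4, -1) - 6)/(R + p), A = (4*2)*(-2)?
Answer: -5272255/234 + I*sqrt(2)/702 ≈ -22531.0 + 0.0020145*I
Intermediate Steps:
I(S, d) = sqrt(2)*sqrt(S) (I(S, d) = sqrt(2*S) = sqrt(2)*sqrt(S))
A = -16 (A = 8*(-2) = -16)
U(R, p) = (-6 + 2*I*sqrt(2))/(R + p) (U(R, p) = (sqrt(2)*sqrt(-4) - 6)/(R + p) = (sqrt(2)*(2*I) - 6)/(R + p) = (2*I*sqrt(2) - 6)/(R + p) = (-6 + 2*I*sqrt(2))/(R + p))
W(H) = -H/54 (W(H) = H*(-1/54) = -H/54)
W(U(A, -10)) - 1*22531 = -(-3 + I*sqrt(2))/(27*(-16 - 10)) - 1*22531 = -(-3 + I*sqrt(2))/(27*(-26)) - 22531 = -(-1)*(-3 + I*sqrt(2))/(27*26) - 22531 = -(3/13 - I*sqrt(2)/13)/54 - 22531 = (-1/234 + I*sqrt(2)/702) - 22531 = -5272255/234 + I*sqrt(2)/702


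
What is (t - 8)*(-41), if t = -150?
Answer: 6478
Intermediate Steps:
(t - 8)*(-41) = (-150 - 8)*(-41) = -158*(-41) = 6478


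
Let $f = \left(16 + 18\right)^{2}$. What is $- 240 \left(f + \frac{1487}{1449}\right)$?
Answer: $- \frac{134122480}{483} \approx -2.7769 \cdot 10^{5}$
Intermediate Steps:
$f = 1156$ ($f = 34^{2} = 1156$)
$- 240 \left(f + \frac{1487}{1449}\right) = - 240 \left(1156 + \frac{1487}{1449}\right) = \left(-240\right) \frac{1676531}{1449} = - \frac{134122480}{483}$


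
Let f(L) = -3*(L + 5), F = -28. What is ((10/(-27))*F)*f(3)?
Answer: -2240/9 ≈ -248.89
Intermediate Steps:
f(L) = -15 - 3*L (f(L) = -3*(5 + L) = -15 - 3*L)
((10/(-27))*F)*f(3) = ((10/(-27))*(-28))*(-15 - 3*3) = ((10*(-1/27))*(-28))*(-15 - 9) = -10/27*(-28)*(-24) = (280/27)*(-24) = -2240/9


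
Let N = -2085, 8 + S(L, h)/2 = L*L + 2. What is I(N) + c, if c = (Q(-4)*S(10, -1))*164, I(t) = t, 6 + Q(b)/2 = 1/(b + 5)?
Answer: -310405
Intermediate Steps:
Q(b) = -12 + 2/(5 + b) (Q(b) = -12 + 2/(b + 5) = -12 + 2/(5 + b))
S(L, h) = -12 + 2*L**2 (S(L, h) = -16 + 2*(L*L + 2) = -16 + 2*(L**2 + 2) = -16 + 2*(2 + L**2) = -16 + (4 + 2*L**2) = -12 + 2*L**2)
c = -308320 (c = ((2*(-29 - 6*(-4))/(5 - 4))*(-12 + 2*10**2))*164 = ((2*(-29 + 24)/1)*(-12 + 2*100))*164 = ((2*1*(-5))*(-12 + 200))*164 = -10*188*164 = -1880*164 = -308320)
I(N) + c = -2085 - 308320 = -310405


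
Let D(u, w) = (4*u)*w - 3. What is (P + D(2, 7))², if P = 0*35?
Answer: 2809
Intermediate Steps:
P = 0
D(u, w) = -3 + 4*u*w (D(u, w) = 4*u*w - 3 = -3 + 4*u*w)
(P + D(2, 7))² = (0 + (-3 + 4*2*7))² = (0 + (-3 + 56))² = (0 + 53)² = 53² = 2809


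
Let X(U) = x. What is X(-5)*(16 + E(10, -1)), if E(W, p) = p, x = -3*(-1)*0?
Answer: 0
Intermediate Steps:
x = 0 (x = 3*0 = 0)
X(U) = 0
X(-5)*(16 + E(10, -1)) = 0*(16 - 1) = 0*15 = 0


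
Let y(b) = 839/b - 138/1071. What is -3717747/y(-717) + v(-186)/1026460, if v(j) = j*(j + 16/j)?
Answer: 35468702605346/12392995 ≈ 2.8620e+6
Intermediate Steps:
y(b) = -46/357 + 839/b (y(b) = 839/b - 138*1/1071 = 839/b - 46/357 = -46/357 + 839/b)
-3717747/y(-717) + v(-186)/1026460 = -3717747/(-46/357 + 839/(-717)) + (16 + (-186)²)/1026460 = -3717747/(-46/357 + 839*(-1/717)) + (16 + 34596)*(1/1026460) = -3717747/(-46/357 - 839/717) + 34612*(1/1026460) = -3717747/(-36945/28441) + 509/15095 = -3717747*(-28441/36945) + 509/15095 = 11748493603/4105 + 509/15095 = 35468702605346/12392995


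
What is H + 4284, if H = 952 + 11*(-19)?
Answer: 5027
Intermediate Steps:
H = 743 (H = 952 - 209 = 743)
H + 4284 = 743 + 4284 = 5027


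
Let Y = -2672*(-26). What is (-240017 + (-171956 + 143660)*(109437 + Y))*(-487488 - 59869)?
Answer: 2771076413028917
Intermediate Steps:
Y = 69472
(-240017 + (-171956 + 143660)*(109437 + Y))*(-487488 - 59869) = (-240017 + (-171956 + 143660)*(109437 + 69472))*(-487488 - 59869) = (-240017 - 28296*178909)*(-547357) = (-240017 - 5062409064)*(-547357) = -5062649081*(-547357) = 2771076413028917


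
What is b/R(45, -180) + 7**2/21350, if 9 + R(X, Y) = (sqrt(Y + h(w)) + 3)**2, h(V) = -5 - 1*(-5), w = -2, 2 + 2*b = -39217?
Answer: (84*sqrt(5) + 19936745*I)/(36600*(sqrt(5) + 5*I)) ≈ 90.787 + 40.6*I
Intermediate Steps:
b = -39219/2 (b = -1 + (1/2)*(-39217) = -1 - 39217/2 = -39219/2 ≈ -19610.)
h(V) = 0 (h(V) = -5 + 5 = 0)
R(X, Y) = -9 + (3 + sqrt(Y))**2 (R(X, Y) = -9 + (sqrt(Y + 0) + 3)**2 = -9 + (sqrt(Y) + 3)**2 = -9 + (3 + sqrt(Y))**2)
b/R(45, -180) + 7**2/21350 = -39219/(2*(-180 + 6*sqrt(-180))) + 7**2/21350 = -39219/(2*(-180 + 6*(6*I*sqrt(5)))) + 49*(1/21350) = -39219/(2*(-180 + 36*I*sqrt(5))) + 7/3050 = 7/3050 - 39219/(2*(-180 + 36*I*sqrt(5)))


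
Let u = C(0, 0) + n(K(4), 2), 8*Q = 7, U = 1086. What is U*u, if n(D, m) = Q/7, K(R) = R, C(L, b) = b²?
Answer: 543/4 ≈ 135.75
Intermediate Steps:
Q = 7/8 (Q = (⅛)*7 = 7/8 ≈ 0.87500)
n(D, m) = ⅛ (n(D, m) = (7/8)/7 = (7/8)*(⅐) = ⅛)
u = ⅛ (u = 0² + ⅛ = 0 + ⅛ = ⅛ ≈ 0.12500)
U*u = 1086*(⅛) = 543/4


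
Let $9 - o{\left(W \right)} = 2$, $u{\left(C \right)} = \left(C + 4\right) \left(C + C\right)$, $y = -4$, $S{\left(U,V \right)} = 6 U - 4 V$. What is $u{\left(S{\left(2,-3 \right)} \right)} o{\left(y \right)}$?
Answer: $9408$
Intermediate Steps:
$S{\left(U,V \right)} = - 4 V + 6 U$
$u{\left(C \right)} = 2 C \left(4 + C\right)$ ($u{\left(C \right)} = \left(4 + C\right) 2 C = 2 C \left(4 + C\right)$)
$o{\left(W \right)} = 7$ ($o{\left(W \right)} = 9 - 2 = 7$)
$u{\left(S{\left(2,-3 \right)} \right)} o{\left(y \right)} = 2 \left(\left(-4\right) \left(-3\right) + 6 \cdot 2\right) \left(4 + \left(\left(-4\right) \left(-3\right) + 6 \cdot 2\right)\right) 7 = 2 \left(12 + 12\right) \left(4 + \left(12 + 12\right)\right) 7 = 2 \cdot 24 \left(4 + 24\right) 7 = 2 \cdot 24 \cdot 28 \cdot 7 = 1344 \cdot 7 = 9408$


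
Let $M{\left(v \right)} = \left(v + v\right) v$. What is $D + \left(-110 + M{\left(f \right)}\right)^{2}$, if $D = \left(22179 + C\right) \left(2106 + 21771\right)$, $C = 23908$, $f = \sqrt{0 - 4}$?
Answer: $1100433223$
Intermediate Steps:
$f = 2 i$ ($f = \sqrt{-4} = 2 i \approx 2.0 i$)
$D = 1100419299$ ($D = \left(22179 + 23908\right) \left(2106 + 21771\right) = 46087 \cdot 23877 = 1100419299$)
$M{\left(v \right)} = 2 v^{2}$ ($M{\left(v \right)} = 2 v v = 2 v^{2}$)
$D + \left(-110 + M{\left(f \right)}\right)^{2} = 1100419299 + \left(-110 + 2 \left(2 i\right)^{2}\right)^{2} = 1100419299 + \left(-110 + 2 \left(-4\right)\right)^{2} = 1100419299 + \left(-110 - 8\right)^{2} = 1100419299 + \left(-118\right)^{2} = 1100419299 + 13924 = 1100433223$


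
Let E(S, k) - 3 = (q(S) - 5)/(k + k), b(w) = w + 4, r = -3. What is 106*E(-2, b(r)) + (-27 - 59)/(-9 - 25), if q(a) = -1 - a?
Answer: 1845/17 ≈ 108.53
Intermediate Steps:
b(w) = 4 + w
E(S, k) = 3 + (-6 - S)/(2*k) (E(S, k) = 3 + ((-1 - S) - 5)/(k + k) = 3 + (-6 - S)/((2*k)) = 3 + (-6 - S)*(1/(2*k)) = 3 + (-6 - S)/(2*k))
106*E(-2, b(r)) + (-27 - 59)/(-9 - 25) = 106*((-6 - 1*(-2) + 6*(4 - 3))/(2*(4 - 3))) + (-27 - 59)/(-9 - 25) = 106*((½)*(-6 + 2 + 6*1)/1) - 86/(-34) = 106*((½)*1*(-6 + 2 + 6)) - 86*(-1/34) = 106*((½)*1*2) + 43/17 = 106*1 + 43/17 = 106 + 43/17 = 1845/17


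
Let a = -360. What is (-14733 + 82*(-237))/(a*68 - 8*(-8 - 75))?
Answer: 34167/23816 ≈ 1.4346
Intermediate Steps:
(-14733 + 82*(-237))/(a*68 - 8*(-8 - 75)) = (-14733 + 82*(-237))/(-360*68 - 8*(-8 - 75)) = (-14733 - 19434)/(-24480 - 8*(-83)) = -34167/(-24480 + 664) = -34167/(-23816) = -34167*(-1/23816) = 34167/23816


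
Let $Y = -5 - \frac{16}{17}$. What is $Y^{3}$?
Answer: $- \frac{1030301}{4913} \approx -209.71$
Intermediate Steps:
$Y = - \frac{101}{17}$ ($Y = -5 - 16 \cdot \frac{1}{17} = -5 - \frac{16}{17} = - \frac{101}{17} \approx -5.9412$)
$Y^{3} = \left(- \frac{101}{17}\right)^{3} = - \frac{1030301}{4913}$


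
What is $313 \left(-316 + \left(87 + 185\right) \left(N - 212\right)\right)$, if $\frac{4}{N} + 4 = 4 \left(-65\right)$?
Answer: $- \frac{598917988}{33} \approx -1.8149 \cdot 10^{7}$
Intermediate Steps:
$N = - \frac{1}{66}$ ($N = \frac{4}{-4 + 4 \left(-65\right)} = \frac{4}{-4 - 260} = \frac{4}{-264} = 4 \left(- \frac{1}{264}\right) = - \frac{1}{66} \approx -0.015152$)
$313 \left(-316 + \left(87 + 185\right) \left(N - 212\right)\right) = 313 \left(-316 + \left(87 + 185\right) \left(- \frac{1}{66} - 212\right)\right) = 313 \left(-316 + 272 \left(- \frac{13993}{66}\right)\right) = 313 \left(-316 - \frac{1903048}{33}\right) = 313 \left(- \frac{1913476}{33}\right) = - \frac{598917988}{33}$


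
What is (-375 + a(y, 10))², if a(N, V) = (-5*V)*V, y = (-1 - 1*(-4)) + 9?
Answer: 765625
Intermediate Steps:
y = 12 (y = (-1 + 4) + 9 = 3 + 9 = 12)
a(N, V) = -5*V²
(-375 + a(y, 10))² = (-375 - 5*10²)² = (-375 - 5*100)² = (-375 - 500)² = (-875)² = 765625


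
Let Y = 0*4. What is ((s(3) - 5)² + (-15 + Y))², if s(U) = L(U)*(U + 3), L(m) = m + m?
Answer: 894916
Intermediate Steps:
L(m) = 2*m
Y = 0
s(U) = 2*U*(3 + U) (s(U) = (2*U)*(U + 3) = (2*U)*(3 + U) = 2*U*(3 + U))
((s(3) - 5)² + (-15 + Y))² = ((2*3*(3 + 3) - 5)² + (-15 + 0))² = ((2*3*6 - 5)² - 15)² = ((36 - 5)² - 15)² = (31² - 15)² = (961 - 15)² = 946² = 894916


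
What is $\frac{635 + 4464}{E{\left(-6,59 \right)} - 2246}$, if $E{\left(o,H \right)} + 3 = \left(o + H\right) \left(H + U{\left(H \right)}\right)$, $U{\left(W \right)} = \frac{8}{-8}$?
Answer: $\frac{5099}{825} \approx 6.1806$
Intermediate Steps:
$U{\left(W \right)} = -1$ ($U{\left(W \right)} = 8 \left(- \frac{1}{8}\right) = -1$)
$E{\left(o,H \right)} = -3 + \left(-1 + H\right) \left(H + o\right)$ ($E{\left(o,H \right)} = -3 + \left(o + H\right) \left(H - 1\right) = -3 + \left(H + o\right) \left(-1 + H\right) = -3 + \left(-1 + H\right) \left(H + o\right)$)
$\frac{635 + 4464}{E{\left(-6,59 \right)} - 2246} = \frac{635 + 4464}{\left(-3 + 59^{2} - 59 - -6 + 59 \left(-6\right)\right) - 2246} = \frac{5099}{\left(-3 + 3481 - 59 + 6 - 354\right) - 2246} = \frac{5099}{3071 - 2246} = \frac{5099}{825}$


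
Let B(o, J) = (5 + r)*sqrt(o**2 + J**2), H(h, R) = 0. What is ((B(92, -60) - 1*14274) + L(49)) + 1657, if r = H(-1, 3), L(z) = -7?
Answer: -12624 + 20*sqrt(754) ≈ -12075.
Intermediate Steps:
r = 0
B(o, J) = 5*sqrt(J**2 + o**2) (B(o, J) = (5 + 0)*sqrt(o**2 + J**2) = 5*sqrt(J**2 + o**2))
((B(92, -60) - 1*14274) + L(49)) + 1657 = ((5*sqrt((-60)**2 + 92**2) - 1*14274) - 7) + 1657 = ((5*sqrt(3600 + 8464) - 14274) - 7) + 1657 = ((5*sqrt(12064) - 14274) - 7) + 1657 = ((5*(4*sqrt(754)) - 14274) - 7) + 1657 = ((20*sqrt(754) - 14274) - 7) + 1657 = ((-14274 + 20*sqrt(754)) - 7) + 1657 = (-14281 + 20*sqrt(754)) + 1657 = -12624 + 20*sqrt(754)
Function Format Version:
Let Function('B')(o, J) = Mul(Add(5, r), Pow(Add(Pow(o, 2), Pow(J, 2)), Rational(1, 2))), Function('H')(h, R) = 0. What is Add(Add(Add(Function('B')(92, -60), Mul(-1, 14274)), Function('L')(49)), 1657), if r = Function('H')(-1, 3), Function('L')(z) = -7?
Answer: Add(-12624, Mul(20, Pow(754, Rational(1, 2)))) ≈ -12075.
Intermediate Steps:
r = 0
Function('B')(o, J) = Mul(5, Pow(Add(Pow(J, 2), Pow(o, 2)), Rational(1, 2))) (Function('B')(o, J) = Mul(Add(5, 0), Pow(Add(Pow(o, 2), Pow(J, 2)), Rational(1, 2))) = Mul(5, Pow(Add(Pow(J, 2), Pow(o, 2)), Rational(1, 2))))
Add(Add(Add(Function('B')(92, -60), Mul(-1, 14274)), Function('L')(49)), 1657) = Add(Add(Add(Mul(5, Pow(Add(Pow(-60, 2), Pow(92, 2)), Rational(1, 2))), Mul(-1, 14274)), -7), 1657) = Add(Add(Add(Mul(5, Pow(Add(3600, 8464), Rational(1, 2))), -14274), -7), 1657) = Add(Add(Add(Mul(5, Pow(12064, Rational(1, 2))), -14274), -7), 1657) = Add(Add(Add(Mul(5, Mul(4, Pow(754, Rational(1, 2)))), -14274), -7), 1657) = Add(Add(Add(Mul(20, Pow(754, Rational(1, 2))), -14274), -7), 1657) = Add(Add(Add(-14274, Mul(20, Pow(754, Rational(1, 2)))), -7), 1657) = Add(Add(-14281, Mul(20, Pow(754, Rational(1, 2)))), 1657) = Add(-12624, Mul(20, Pow(754, Rational(1, 2))))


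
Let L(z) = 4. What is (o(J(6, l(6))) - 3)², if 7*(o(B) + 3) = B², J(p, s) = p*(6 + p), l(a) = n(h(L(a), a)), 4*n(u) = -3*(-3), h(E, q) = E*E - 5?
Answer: 26440164/49 ≈ 5.3960e+5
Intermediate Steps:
h(E, q) = -5 + E² (h(E, q) = E² - 5 = -5 + E²)
n(u) = 9/4 (n(u) = (-3*(-3))/4 = (¼)*9 = 9/4)
l(a) = 9/4
o(B) = -3 + B²/7
(o(J(6, l(6))) - 3)² = ((-3 + (6*(6 + 6))²/7) - 3)² = ((-3 + (6*12)²/7) - 3)² = ((-3 + (⅐)*72²) - 3)² = ((-3 + (⅐)*5184) - 3)² = ((-3 + 5184/7) - 3)² = (5163/7 - 3)² = (5142/7)² = 26440164/49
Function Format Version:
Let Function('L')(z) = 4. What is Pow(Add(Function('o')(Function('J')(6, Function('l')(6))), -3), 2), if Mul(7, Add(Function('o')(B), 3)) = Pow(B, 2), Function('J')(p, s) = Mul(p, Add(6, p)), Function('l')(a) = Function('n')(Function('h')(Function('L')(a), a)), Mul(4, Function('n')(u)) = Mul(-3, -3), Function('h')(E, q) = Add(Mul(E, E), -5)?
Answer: Rational(26440164, 49) ≈ 5.3960e+5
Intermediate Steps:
Function('h')(E, q) = Add(-5, Pow(E, 2)) (Function('h')(E, q) = Add(Pow(E, 2), -5) = Add(-5, Pow(E, 2)))
Function('n')(u) = Rational(9, 4) (Function('n')(u) = Mul(Rational(1, 4), Mul(-3, -3)) = Mul(Rational(1, 4), 9) = Rational(9, 4))
Function('l')(a) = Rational(9, 4)
Function('o')(B) = Add(-3, Mul(Rational(1, 7), Pow(B, 2)))
Pow(Add(Function('o')(Function('J')(6, Function('l')(6))), -3), 2) = Pow(Add(Add(-3, Mul(Rational(1, 7), Pow(Mul(6, Add(6, 6)), 2))), -3), 2) = Pow(Add(Add(-3, Mul(Rational(1, 7), Pow(Mul(6, 12), 2))), -3), 2) = Pow(Add(Add(-3, Mul(Rational(1, 7), Pow(72, 2))), -3), 2) = Pow(Add(Add(-3, Mul(Rational(1, 7), 5184)), -3), 2) = Pow(Add(Add(-3, Rational(5184, 7)), -3), 2) = Pow(Add(Rational(5163, 7), -3), 2) = Pow(Rational(5142, 7), 2) = Rational(26440164, 49)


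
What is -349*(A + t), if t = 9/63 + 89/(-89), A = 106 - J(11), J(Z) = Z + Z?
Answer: -203118/7 ≈ -29017.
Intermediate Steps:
J(Z) = 2*Z
A = 84 (A = 106 - 2*11 = 106 - 1*22 = 106 - 22 = 84)
t = -6/7 (t = 9*(1/63) + 89*(-1/89) = 1/7 - 1 = -6/7 ≈ -0.85714)
-349*(A + t) = -349*(84 - 6/7) = -349*582/7 = -203118/7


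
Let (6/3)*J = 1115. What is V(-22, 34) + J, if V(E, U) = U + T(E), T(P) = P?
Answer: 1139/2 ≈ 569.50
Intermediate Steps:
J = 1115/2 (J = (½)*1115 = 1115/2 ≈ 557.50)
V(E, U) = E + U (V(E, U) = U + E = E + U)
V(-22, 34) + J = (-22 + 34) + 1115/2 = 12 + 1115/2 = 1139/2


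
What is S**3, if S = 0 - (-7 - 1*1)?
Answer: 512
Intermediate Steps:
S = 8 (S = 0 - (-7 - 1) = 0 - 1*(-8) = 0 + 8 = 8)
S**3 = 8**3 = 512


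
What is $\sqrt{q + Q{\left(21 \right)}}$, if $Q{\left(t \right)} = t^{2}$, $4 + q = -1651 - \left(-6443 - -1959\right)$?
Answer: $\sqrt{3270} \approx 57.184$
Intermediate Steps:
$q = 2829$ ($q = -4 - \left(-4792 + 1959\right) = -4 - -2833 = -4 + \left(-1651 + 4484\right) = -4 + 2833 = 2829$)
$\sqrt{q + Q{\left(21 \right)}} = \sqrt{2829 + 21^{2}} = \sqrt{2829 + 441} = \sqrt{3270}$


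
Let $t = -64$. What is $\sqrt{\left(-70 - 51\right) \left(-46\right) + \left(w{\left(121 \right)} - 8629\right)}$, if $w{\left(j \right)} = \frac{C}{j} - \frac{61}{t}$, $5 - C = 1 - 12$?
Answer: $\frac{i \sqrt{23711467}}{88} \approx 55.335 i$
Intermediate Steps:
$C = 16$ ($C = 5 - \left(1 - 12\right) = 5 - -11 = 5 + 11 = 16$)
$w{\left(j \right)} = \frac{61}{64} + \frac{16}{j}$ ($w{\left(j \right)} = \frac{16}{j} - \frac{61}{-64} = \frac{16}{j} - - \frac{61}{64} = \frac{16}{j} + \frac{61}{64} = \frac{61}{64} + \frac{16}{j}$)
$\sqrt{\left(-70 - 51\right) \left(-46\right) + \left(w{\left(121 \right)} - 8629\right)} = \sqrt{\left(-70 - 51\right) \left(-46\right) + \left(\left(\frac{61}{64} + \frac{16}{121}\right) - 8629\right)} = \sqrt{\left(-121\right) \left(-46\right) + \left(\left(\frac{61}{64} + 16 \cdot \frac{1}{121}\right) - 8629\right)} = \sqrt{5566 + \left(\left(\frac{61}{64} + \frac{16}{121}\right) - 8629\right)} = \sqrt{5566 + \left(\frac{8405}{7744} - 8629\right)} = \sqrt{5566 - \frac{66814571}{7744}} = \sqrt{- \frac{23711467}{7744}} = \frac{i \sqrt{23711467}}{88}$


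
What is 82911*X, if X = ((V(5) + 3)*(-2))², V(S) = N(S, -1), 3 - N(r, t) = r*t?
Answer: 40128924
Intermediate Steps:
N(r, t) = 3 - r*t
V(S) = 3 + S (V(S) = 3 - 1*S*(-1) = 3 + S)
X = 484 (X = (((3 + 5) + 3)*(-2))² = ((8 + 3)*(-2))² = (11*(-2))² = (-22)² = 484)
82911*X = 82911*484 = 40128924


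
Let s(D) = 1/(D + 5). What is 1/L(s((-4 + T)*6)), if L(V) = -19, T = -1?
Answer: -1/19 ≈ -0.052632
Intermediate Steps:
s(D) = 1/(5 + D)
1/L(s((-4 + T)*6)) = 1/(-19) = -1/19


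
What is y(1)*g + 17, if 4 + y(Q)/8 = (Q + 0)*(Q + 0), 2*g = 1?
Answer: 5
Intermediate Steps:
g = ½ (g = (½)*1 = ½ ≈ 0.50000)
y(Q) = -32 + 8*Q² (y(Q) = -32 + 8*((Q + 0)*(Q + 0)) = -32 + 8*(Q*Q) = -32 + 8*Q²)
y(1)*g + 17 = (-32 + 8*1²)*(½) + 17 = (-32 + 8*1)*(½) + 17 = (-32 + 8)*(½) + 17 = -24*½ + 17 = -12 + 17 = 5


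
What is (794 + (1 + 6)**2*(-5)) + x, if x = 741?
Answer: 1290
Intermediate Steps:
(794 + (1 + 6)**2*(-5)) + x = (794 + (1 + 6)**2*(-5)) + 741 = (794 + 7**2*(-5)) + 741 = (794 + 49*(-5)) + 741 = (794 - 245) + 741 = 549 + 741 = 1290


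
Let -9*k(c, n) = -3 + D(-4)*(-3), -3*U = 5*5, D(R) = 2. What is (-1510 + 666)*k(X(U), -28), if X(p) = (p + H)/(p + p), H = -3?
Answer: -844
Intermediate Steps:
U = -25/3 (U = -5*5/3 = -⅓*25 = -25/3 ≈ -8.3333)
X(p) = (-3 + p)/(2*p) (X(p) = (p - 3)/(p + p) = (-3 + p)/((2*p)) = (-3 + p)*(1/(2*p)) = (-3 + p)/(2*p))
k(c, n) = 1 (k(c, n) = -(-3 + 2*(-3))/9 = -(-3 - 6)/9 = -⅑*(-9) = 1)
(-1510 + 666)*k(X(U), -28) = (-1510 + 666)*1 = -844*1 = -844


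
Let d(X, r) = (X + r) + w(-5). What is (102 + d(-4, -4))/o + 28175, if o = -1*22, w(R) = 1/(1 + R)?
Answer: 2479025/88 ≈ 28171.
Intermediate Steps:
d(X, r) = -¼ + X + r (d(X, r) = (X + r) + 1/(1 - 5) = (X + r) + 1/(-4) = (X + r) - ¼ = -¼ + X + r)
o = -22
(102 + d(-4, -4))/o + 28175 = (102 + (-¼ - 4 - 4))/(-22) + 28175 = (102 - 33/4)*(-1/22) + 28175 = (375/4)*(-1/22) + 28175 = -375/88 + 28175 = 2479025/88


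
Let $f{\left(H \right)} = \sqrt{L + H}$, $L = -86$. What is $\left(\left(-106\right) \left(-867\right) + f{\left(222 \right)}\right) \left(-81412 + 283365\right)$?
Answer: $18559884606 + 403906 \sqrt{34} \approx 1.8562 \cdot 10^{10}$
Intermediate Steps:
$f{\left(H \right)} = \sqrt{-86 + H}$
$\left(\left(-106\right) \left(-867\right) + f{\left(222 \right)}\right) \left(-81412 + 283365\right) = \left(\left(-106\right) \left(-867\right) + \sqrt{-86 + 222}\right) \left(-81412 + 283365\right) = \left(91902 + \sqrt{136}\right) 201953 = \left(91902 + 2 \sqrt{34}\right) 201953 = 18559884606 + 403906 \sqrt{34}$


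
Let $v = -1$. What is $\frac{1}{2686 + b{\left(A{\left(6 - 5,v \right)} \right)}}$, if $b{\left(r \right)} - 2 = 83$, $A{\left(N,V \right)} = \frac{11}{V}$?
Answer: $\frac{1}{2771} \approx 0.00036088$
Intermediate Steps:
$b{\left(r \right)} = 85$ ($b{\left(r \right)} = 2 + 83 = 85$)
$\frac{1}{2686 + b{\left(A{\left(6 - 5,v \right)} \right)}} = \frac{1}{2686 + 85} = \frac{1}{2771}$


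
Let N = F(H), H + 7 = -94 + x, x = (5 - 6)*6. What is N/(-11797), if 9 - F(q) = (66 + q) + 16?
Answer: -34/11797 ≈ -0.0028821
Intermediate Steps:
x = -6 (x = -1*6 = -6)
H = -107 (H = -7 + (-94 - 6) = -7 - 100 = -107)
F(q) = -73 - q (F(q) = 9 - ((66 + q) + 16) = 9 - (82 + q) = 9 + (-82 - q) = -73 - q)
N = 34 (N = -73 - 1*(-107) = -73 + 107 = 34)
N/(-11797) = 34/(-11797) = 34*(-1/11797) = -34/11797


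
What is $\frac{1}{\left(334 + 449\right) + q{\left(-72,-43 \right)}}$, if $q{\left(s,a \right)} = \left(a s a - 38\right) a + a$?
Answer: $\frac{1}{5726878} \approx 1.7462 \cdot 10^{-7}$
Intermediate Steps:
$q{\left(s,a \right)} = a + a \left(-38 + s a^{2}\right)$ ($q{\left(s,a \right)} = \left(s a^{2} - 38\right) a + a = \left(-38 + s a^{2}\right) a + a = a \left(-38 + s a^{2}\right) + a = a + a \left(-38 + s a^{2}\right)$)
$\frac{1}{\left(334 + 449\right) + q{\left(-72,-43 \right)}} = \frac{1}{\left(334 + 449\right) - 43 \left(-37 - 72 \left(-43\right)^{2}\right)} = \frac{1}{783 - 43 \left(-37 - 133128\right)} = \frac{1}{783 - -5726095} = \frac{1}{783 + 5726095} = \frac{1}{5726878}$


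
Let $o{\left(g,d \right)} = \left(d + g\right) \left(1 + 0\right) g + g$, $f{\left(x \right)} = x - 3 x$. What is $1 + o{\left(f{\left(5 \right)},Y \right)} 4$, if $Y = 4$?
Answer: $201$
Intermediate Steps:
$f{\left(x \right)} = - 2 x$
$o{\left(g,d \right)} = g + g \left(d + g\right)$ ($o{\left(g,d \right)} = \left(d + g\right) 1 g + g = \left(d + g\right) g + g = g \left(d + g\right) + g = g + g \left(d + g\right)$)
$1 + o{\left(f{\left(5 \right)},Y \right)} 4 = 1 + \left(-2\right) 5 \left(1 + 4 - 10\right) 4 = 1 + - 10 \left(1 + 4 - 10\right) 4 = 1 + \left(-10\right) \left(-5\right) 4 = 1 + 50 \cdot 4 = 1 + 200 = 201$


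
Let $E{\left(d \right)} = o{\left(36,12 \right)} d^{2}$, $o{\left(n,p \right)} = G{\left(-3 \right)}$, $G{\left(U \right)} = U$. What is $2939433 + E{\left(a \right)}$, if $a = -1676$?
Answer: $-5487495$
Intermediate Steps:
$o{\left(n,p \right)} = -3$
$E{\left(d \right)} = - 3 d^{2}$
$2939433 + E{\left(a \right)} = 2939433 - 3 \left(-1676\right)^{2} = 2939433 - 8426928 = -5487495$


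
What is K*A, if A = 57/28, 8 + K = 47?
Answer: 2223/28 ≈ 79.393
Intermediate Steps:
K = 39 (K = -8 + 47 = 39)
A = 57/28 (A = 57*(1/28) = 57/28 ≈ 2.0357)
K*A = 39*(57/28) = 2223/28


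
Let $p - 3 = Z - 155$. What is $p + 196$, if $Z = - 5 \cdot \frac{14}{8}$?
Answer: $\frac{141}{4} \approx 35.25$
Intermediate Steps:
$Z = - \frac{35}{4}$ ($Z = - 5 \cdot 14 \cdot \frac{1}{8} = \left(-5\right) \frac{7}{4} = - \frac{35}{4} \approx -8.75$)
$p = - \frac{643}{4}$ ($p = 3 - \frac{655}{4} = - \frac{643}{4} \approx -160.75$)
$p + 196 = - \frac{643}{4} + 196 = \frac{141}{4}$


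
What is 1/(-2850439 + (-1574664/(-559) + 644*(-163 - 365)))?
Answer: -43/137069125 ≈ -3.1371e-7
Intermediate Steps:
1/(-2850439 + (-1574664/(-559) + 644*(-163 - 365))) = 1/(-2850439 + (-1574664*(-1)/559 + 644*(-528))) = 1/(-2850439 + (-2678*(-588/559) - 340032)) = 1/(-2850439 + (121128/43 - 340032)) = 1/(-2850439 - 14500248/43) = 1/(-137069125/43) = -43/137069125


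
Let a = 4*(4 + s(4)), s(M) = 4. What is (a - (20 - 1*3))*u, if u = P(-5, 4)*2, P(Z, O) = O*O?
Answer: 480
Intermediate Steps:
P(Z, O) = O**2
u = 32 (u = 4**2*2 = 16*2 = 32)
a = 32 (a = 4*(4 + 4) = 4*8 = 32)
(a - (20 - 1*3))*u = (32 - (20 - 1*3))*32 = (32 - (20 - 3))*32 = (32 - 1*17)*32 = (32 - 17)*32 = 15*32 = 480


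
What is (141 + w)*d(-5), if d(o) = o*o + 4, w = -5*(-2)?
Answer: 4379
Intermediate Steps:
w = 10
d(o) = 4 + o² (d(o) = o² + 4 = 4 + o²)
(141 + w)*d(-5) = (141 + 10)*(4 + (-5)²) = 151*(4 + 25) = 151*29 = 4379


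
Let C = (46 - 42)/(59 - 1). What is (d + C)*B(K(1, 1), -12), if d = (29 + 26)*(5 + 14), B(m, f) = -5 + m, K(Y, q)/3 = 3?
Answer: 121228/29 ≈ 4180.3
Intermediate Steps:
K(Y, q) = 9 (K(Y, q) = 3*3 = 9)
C = 2/29 (C = 4/58 = 4*(1/58) = 2/29 ≈ 0.068966)
d = 1045 (d = 55*19 = 1045)
(d + C)*B(K(1, 1), -12) = (1045 + 2/29)*(-5 + 9) = (30307/29)*4 = 121228/29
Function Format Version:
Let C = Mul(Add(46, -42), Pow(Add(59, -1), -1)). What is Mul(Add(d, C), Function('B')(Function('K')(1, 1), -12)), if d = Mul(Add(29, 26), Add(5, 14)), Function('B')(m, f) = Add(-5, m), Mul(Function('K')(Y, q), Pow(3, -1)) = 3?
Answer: Rational(121228, 29) ≈ 4180.3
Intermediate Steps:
Function('K')(Y, q) = 9 (Function('K')(Y, q) = Mul(3, 3) = 9)
C = Rational(2, 29) (C = Mul(4, Pow(58, -1)) = Mul(4, Rational(1, 58)) = Rational(2, 29) ≈ 0.068966)
d = 1045 (d = Mul(55, 19) = 1045)
Mul(Add(d, C), Function('B')(Function('K')(1, 1), -12)) = Mul(Add(1045, Rational(2, 29)), Add(-5, 9)) = Mul(Rational(30307, 29), 4) = Rational(121228, 29)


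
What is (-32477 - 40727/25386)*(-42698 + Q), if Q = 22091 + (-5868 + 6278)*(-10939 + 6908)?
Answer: 1379652960463133/25386 ≈ 5.4347e+10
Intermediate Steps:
Q = -1630619 (Q = 22091 + 410*(-4031) = 22091 - 1652710 = -1630619)
(-32477 - 40727/25386)*(-42698 + Q) = (-32477 - 40727/25386)*(-42698 - 1630619) = (-32477 - 40727*1/25386)*(-1673317) = (-32477 - 40727/25386)*(-1673317) = -824501849/25386*(-1673317) = 1379652960463133/25386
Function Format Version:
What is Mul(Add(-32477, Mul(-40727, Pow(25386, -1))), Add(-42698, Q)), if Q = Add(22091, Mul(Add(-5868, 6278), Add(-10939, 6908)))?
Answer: Rational(1379652960463133, 25386) ≈ 5.4347e+10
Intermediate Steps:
Q = -1630619 (Q = Add(22091, Mul(410, -4031)) = Add(22091, -1652710) = -1630619)
Mul(Add(-32477, Mul(-40727, Pow(25386, -1))), Add(-42698, Q)) = Mul(Add(-32477, Mul(-40727, Pow(25386, -1))), Add(-42698, -1630619)) = Mul(Add(-32477, Mul(-40727, Rational(1, 25386))), -1673317) = Mul(Add(-32477, Rational(-40727, 25386)), -1673317) = Mul(Rational(-824501849, 25386), -1673317) = Rational(1379652960463133, 25386)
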